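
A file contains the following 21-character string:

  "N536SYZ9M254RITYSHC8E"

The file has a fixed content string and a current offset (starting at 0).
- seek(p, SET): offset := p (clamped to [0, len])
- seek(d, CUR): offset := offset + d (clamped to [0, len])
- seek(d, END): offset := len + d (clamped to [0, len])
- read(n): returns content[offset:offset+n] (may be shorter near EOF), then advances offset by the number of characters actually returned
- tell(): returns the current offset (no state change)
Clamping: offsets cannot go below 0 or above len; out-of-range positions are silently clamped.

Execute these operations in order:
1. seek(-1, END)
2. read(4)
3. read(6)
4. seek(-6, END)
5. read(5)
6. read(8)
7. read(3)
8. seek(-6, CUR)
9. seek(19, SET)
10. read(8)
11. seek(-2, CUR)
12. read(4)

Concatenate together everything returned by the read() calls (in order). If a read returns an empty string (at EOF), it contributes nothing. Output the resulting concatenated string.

After 1 (seek(-1, END)): offset=20
After 2 (read(4)): returned 'E', offset=21
After 3 (read(6)): returned '', offset=21
After 4 (seek(-6, END)): offset=15
After 5 (read(5)): returned 'YSHC8', offset=20
After 6 (read(8)): returned 'E', offset=21
After 7 (read(3)): returned '', offset=21
After 8 (seek(-6, CUR)): offset=15
After 9 (seek(19, SET)): offset=19
After 10 (read(8)): returned '8E', offset=21
After 11 (seek(-2, CUR)): offset=19
After 12 (read(4)): returned '8E', offset=21

Answer: EYSHC8E8E8E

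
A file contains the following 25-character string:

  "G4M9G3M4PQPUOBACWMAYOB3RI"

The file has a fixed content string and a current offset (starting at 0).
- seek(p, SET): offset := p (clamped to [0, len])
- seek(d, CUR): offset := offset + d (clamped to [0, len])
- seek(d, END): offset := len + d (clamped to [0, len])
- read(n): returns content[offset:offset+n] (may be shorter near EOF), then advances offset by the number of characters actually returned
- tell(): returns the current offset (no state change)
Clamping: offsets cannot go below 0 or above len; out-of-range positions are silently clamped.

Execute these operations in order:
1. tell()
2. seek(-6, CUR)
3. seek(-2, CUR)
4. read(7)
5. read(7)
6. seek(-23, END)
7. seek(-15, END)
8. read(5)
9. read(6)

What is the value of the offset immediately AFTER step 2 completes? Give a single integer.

After 1 (tell()): offset=0
After 2 (seek(-6, CUR)): offset=0

Answer: 0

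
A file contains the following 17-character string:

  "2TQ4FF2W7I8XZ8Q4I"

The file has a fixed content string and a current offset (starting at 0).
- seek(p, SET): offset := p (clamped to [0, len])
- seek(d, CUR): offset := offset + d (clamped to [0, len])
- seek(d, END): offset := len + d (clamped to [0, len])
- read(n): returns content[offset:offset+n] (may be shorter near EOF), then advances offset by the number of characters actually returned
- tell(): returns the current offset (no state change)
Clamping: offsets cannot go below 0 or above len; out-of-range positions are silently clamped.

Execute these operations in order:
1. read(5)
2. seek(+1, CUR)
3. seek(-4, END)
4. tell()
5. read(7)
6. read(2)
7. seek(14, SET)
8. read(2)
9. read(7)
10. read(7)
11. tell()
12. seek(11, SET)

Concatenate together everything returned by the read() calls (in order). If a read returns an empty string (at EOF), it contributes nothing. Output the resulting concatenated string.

Answer: 2TQ4F8Q4IQ4I

Derivation:
After 1 (read(5)): returned '2TQ4F', offset=5
After 2 (seek(+1, CUR)): offset=6
After 3 (seek(-4, END)): offset=13
After 4 (tell()): offset=13
After 5 (read(7)): returned '8Q4I', offset=17
After 6 (read(2)): returned '', offset=17
After 7 (seek(14, SET)): offset=14
After 8 (read(2)): returned 'Q4', offset=16
After 9 (read(7)): returned 'I', offset=17
After 10 (read(7)): returned '', offset=17
After 11 (tell()): offset=17
After 12 (seek(11, SET)): offset=11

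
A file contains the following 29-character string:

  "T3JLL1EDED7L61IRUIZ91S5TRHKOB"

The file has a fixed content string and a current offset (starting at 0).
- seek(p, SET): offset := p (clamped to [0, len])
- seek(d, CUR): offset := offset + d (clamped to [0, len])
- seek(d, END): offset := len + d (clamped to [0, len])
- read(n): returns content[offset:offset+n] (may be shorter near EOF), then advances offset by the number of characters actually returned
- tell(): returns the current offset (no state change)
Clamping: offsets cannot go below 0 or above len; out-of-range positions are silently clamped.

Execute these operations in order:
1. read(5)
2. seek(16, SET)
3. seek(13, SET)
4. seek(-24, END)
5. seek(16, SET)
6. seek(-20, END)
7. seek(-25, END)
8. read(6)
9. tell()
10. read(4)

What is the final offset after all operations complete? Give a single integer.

After 1 (read(5)): returned 'T3JLL', offset=5
After 2 (seek(16, SET)): offset=16
After 3 (seek(13, SET)): offset=13
After 4 (seek(-24, END)): offset=5
After 5 (seek(16, SET)): offset=16
After 6 (seek(-20, END)): offset=9
After 7 (seek(-25, END)): offset=4
After 8 (read(6)): returned 'L1EDED', offset=10
After 9 (tell()): offset=10
After 10 (read(4)): returned '7L61', offset=14

Answer: 14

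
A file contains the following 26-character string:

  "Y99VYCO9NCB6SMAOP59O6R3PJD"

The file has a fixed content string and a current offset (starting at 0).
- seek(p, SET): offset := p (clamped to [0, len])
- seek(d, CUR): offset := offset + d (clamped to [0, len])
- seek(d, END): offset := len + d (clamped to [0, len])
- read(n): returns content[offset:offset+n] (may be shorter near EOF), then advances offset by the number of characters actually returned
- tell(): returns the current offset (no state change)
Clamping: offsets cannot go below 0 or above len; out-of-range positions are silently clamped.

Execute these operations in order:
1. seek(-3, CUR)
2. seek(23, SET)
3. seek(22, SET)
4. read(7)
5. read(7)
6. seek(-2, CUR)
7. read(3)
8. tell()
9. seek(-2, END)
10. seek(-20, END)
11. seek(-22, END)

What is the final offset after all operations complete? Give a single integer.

Answer: 4

Derivation:
After 1 (seek(-3, CUR)): offset=0
After 2 (seek(23, SET)): offset=23
After 3 (seek(22, SET)): offset=22
After 4 (read(7)): returned '3PJD', offset=26
After 5 (read(7)): returned '', offset=26
After 6 (seek(-2, CUR)): offset=24
After 7 (read(3)): returned 'JD', offset=26
After 8 (tell()): offset=26
After 9 (seek(-2, END)): offset=24
After 10 (seek(-20, END)): offset=6
After 11 (seek(-22, END)): offset=4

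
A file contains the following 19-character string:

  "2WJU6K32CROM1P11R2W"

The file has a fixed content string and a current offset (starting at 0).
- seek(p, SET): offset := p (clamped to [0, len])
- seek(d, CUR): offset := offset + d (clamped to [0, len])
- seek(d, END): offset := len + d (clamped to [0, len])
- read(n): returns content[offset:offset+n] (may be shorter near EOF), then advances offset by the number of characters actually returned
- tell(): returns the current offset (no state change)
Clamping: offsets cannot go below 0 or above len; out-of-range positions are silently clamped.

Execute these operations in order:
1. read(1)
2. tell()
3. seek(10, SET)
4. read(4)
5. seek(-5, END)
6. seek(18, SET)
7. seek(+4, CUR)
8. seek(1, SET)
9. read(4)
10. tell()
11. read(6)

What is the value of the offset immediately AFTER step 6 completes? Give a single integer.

After 1 (read(1)): returned '2', offset=1
After 2 (tell()): offset=1
After 3 (seek(10, SET)): offset=10
After 4 (read(4)): returned 'OM1P', offset=14
After 5 (seek(-5, END)): offset=14
After 6 (seek(18, SET)): offset=18

Answer: 18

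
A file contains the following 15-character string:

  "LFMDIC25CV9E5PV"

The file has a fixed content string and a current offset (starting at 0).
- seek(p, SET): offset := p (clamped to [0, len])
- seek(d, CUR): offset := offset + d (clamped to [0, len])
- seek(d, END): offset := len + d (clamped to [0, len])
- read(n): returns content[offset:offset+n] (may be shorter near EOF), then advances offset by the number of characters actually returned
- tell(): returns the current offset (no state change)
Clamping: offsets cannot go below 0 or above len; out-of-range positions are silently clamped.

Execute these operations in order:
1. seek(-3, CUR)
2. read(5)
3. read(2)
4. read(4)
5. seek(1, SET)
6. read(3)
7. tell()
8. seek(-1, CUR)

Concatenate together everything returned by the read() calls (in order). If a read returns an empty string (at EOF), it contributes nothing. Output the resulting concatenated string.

After 1 (seek(-3, CUR)): offset=0
After 2 (read(5)): returned 'LFMDI', offset=5
After 3 (read(2)): returned 'C2', offset=7
After 4 (read(4)): returned '5CV9', offset=11
After 5 (seek(1, SET)): offset=1
After 6 (read(3)): returned 'FMD', offset=4
After 7 (tell()): offset=4
After 8 (seek(-1, CUR)): offset=3

Answer: LFMDIC25CV9FMD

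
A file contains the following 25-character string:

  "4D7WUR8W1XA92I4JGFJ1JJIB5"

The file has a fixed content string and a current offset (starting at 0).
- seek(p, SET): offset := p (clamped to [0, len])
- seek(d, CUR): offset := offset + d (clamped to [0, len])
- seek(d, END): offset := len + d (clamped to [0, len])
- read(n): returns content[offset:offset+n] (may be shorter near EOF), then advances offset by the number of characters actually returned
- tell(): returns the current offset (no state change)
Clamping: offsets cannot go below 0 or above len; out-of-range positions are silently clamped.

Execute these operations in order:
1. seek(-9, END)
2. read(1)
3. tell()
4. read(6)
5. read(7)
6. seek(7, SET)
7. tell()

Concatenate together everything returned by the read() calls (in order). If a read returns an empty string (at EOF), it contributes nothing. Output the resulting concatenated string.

Answer: GFJ1JJIB5

Derivation:
After 1 (seek(-9, END)): offset=16
After 2 (read(1)): returned 'G', offset=17
After 3 (tell()): offset=17
After 4 (read(6)): returned 'FJ1JJI', offset=23
After 5 (read(7)): returned 'B5', offset=25
After 6 (seek(7, SET)): offset=7
After 7 (tell()): offset=7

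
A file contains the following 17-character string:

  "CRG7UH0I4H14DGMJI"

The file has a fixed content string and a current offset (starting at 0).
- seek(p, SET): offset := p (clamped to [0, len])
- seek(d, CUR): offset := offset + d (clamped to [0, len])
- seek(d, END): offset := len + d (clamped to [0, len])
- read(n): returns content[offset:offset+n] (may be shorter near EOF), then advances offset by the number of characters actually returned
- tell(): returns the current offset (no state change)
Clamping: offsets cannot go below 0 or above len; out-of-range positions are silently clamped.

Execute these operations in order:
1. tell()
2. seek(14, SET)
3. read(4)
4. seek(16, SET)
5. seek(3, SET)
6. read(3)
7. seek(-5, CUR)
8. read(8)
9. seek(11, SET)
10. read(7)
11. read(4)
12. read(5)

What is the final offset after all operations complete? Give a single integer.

After 1 (tell()): offset=0
After 2 (seek(14, SET)): offset=14
After 3 (read(4)): returned 'MJI', offset=17
After 4 (seek(16, SET)): offset=16
After 5 (seek(3, SET)): offset=3
After 6 (read(3)): returned '7UH', offset=6
After 7 (seek(-5, CUR)): offset=1
After 8 (read(8)): returned 'RG7UH0I4', offset=9
After 9 (seek(11, SET)): offset=11
After 10 (read(7)): returned '4DGMJI', offset=17
After 11 (read(4)): returned '', offset=17
After 12 (read(5)): returned '', offset=17

Answer: 17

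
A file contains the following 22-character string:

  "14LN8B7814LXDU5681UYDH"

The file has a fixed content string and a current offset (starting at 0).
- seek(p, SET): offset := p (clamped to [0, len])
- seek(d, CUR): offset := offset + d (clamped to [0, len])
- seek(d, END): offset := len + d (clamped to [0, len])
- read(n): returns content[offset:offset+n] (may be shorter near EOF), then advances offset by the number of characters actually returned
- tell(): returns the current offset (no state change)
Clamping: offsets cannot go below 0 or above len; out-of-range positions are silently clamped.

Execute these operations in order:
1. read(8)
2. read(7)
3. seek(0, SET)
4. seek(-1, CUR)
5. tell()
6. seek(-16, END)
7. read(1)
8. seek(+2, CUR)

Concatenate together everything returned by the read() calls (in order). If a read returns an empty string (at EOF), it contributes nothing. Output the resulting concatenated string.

Answer: 14LN8B7814LXDU57

Derivation:
After 1 (read(8)): returned '14LN8B78', offset=8
After 2 (read(7)): returned '14LXDU5', offset=15
After 3 (seek(0, SET)): offset=0
After 4 (seek(-1, CUR)): offset=0
After 5 (tell()): offset=0
After 6 (seek(-16, END)): offset=6
After 7 (read(1)): returned '7', offset=7
After 8 (seek(+2, CUR)): offset=9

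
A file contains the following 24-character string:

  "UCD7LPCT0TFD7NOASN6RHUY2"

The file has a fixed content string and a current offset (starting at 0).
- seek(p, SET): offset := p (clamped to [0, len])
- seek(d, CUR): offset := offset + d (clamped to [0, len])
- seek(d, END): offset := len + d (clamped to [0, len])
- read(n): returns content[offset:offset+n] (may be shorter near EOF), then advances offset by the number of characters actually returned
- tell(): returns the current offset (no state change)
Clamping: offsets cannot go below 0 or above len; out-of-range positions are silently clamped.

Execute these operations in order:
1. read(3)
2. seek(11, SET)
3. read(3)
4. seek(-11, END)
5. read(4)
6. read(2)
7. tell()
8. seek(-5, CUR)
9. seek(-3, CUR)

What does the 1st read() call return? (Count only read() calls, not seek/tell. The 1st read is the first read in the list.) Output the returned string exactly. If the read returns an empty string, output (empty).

After 1 (read(3)): returned 'UCD', offset=3
After 2 (seek(11, SET)): offset=11
After 3 (read(3)): returned 'D7N', offset=14
After 4 (seek(-11, END)): offset=13
After 5 (read(4)): returned 'NOAS', offset=17
After 6 (read(2)): returned 'N6', offset=19
After 7 (tell()): offset=19
After 8 (seek(-5, CUR)): offset=14
After 9 (seek(-3, CUR)): offset=11

Answer: UCD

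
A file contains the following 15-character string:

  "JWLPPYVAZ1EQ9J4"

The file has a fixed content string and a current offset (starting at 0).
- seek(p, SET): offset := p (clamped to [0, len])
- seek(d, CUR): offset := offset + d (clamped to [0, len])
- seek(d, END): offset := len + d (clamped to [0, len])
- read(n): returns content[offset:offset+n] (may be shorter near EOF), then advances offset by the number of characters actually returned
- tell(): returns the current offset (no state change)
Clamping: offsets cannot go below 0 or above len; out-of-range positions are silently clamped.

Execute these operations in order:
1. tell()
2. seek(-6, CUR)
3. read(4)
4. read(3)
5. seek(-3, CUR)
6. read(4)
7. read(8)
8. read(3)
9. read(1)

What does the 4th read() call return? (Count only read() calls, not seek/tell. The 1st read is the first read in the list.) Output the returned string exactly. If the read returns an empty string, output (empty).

After 1 (tell()): offset=0
After 2 (seek(-6, CUR)): offset=0
After 3 (read(4)): returned 'JWLP', offset=4
After 4 (read(3)): returned 'PYV', offset=7
After 5 (seek(-3, CUR)): offset=4
After 6 (read(4)): returned 'PYVA', offset=8
After 7 (read(8)): returned 'Z1EQ9J4', offset=15
After 8 (read(3)): returned '', offset=15
After 9 (read(1)): returned '', offset=15

Answer: Z1EQ9J4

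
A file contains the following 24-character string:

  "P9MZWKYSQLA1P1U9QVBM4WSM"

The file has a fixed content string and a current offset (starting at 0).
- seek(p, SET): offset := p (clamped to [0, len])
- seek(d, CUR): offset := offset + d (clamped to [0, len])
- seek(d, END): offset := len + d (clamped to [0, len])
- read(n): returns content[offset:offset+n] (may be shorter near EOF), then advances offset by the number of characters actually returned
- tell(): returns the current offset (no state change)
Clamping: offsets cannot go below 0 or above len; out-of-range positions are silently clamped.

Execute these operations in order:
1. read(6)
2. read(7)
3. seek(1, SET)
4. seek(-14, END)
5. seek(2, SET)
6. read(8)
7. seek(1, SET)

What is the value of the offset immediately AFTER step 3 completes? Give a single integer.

Answer: 1

Derivation:
After 1 (read(6)): returned 'P9MZWK', offset=6
After 2 (read(7)): returned 'YSQLA1P', offset=13
After 3 (seek(1, SET)): offset=1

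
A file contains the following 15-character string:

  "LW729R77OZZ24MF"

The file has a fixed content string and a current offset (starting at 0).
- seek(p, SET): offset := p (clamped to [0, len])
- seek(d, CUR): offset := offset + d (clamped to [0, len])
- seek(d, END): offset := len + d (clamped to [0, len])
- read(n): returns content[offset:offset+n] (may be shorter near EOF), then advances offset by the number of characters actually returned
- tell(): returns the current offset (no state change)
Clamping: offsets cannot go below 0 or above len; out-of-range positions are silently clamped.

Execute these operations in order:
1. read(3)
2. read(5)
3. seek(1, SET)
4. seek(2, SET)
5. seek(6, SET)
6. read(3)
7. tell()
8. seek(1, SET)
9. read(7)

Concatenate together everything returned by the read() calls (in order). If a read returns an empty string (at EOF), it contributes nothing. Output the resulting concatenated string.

After 1 (read(3)): returned 'LW7', offset=3
After 2 (read(5)): returned '29R77', offset=8
After 3 (seek(1, SET)): offset=1
After 4 (seek(2, SET)): offset=2
After 5 (seek(6, SET)): offset=6
After 6 (read(3)): returned '77O', offset=9
After 7 (tell()): offset=9
After 8 (seek(1, SET)): offset=1
After 9 (read(7)): returned 'W729R77', offset=8

Answer: LW729R7777OW729R77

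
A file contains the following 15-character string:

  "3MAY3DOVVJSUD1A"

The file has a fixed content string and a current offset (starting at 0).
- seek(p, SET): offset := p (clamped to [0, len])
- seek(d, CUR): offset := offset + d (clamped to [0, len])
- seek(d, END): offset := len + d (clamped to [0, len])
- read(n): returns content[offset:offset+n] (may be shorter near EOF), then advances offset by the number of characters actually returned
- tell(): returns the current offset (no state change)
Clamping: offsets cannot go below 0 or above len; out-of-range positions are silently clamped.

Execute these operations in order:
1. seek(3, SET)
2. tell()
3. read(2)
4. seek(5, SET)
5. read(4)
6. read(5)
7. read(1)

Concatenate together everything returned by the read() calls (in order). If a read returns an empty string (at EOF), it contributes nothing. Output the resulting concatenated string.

Answer: Y3DOVVJSUD1A

Derivation:
After 1 (seek(3, SET)): offset=3
After 2 (tell()): offset=3
After 3 (read(2)): returned 'Y3', offset=5
After 4 (seek(5, SET)): offset=5
After 5 (read(4)): returned 'DOVV', offset=9
After 6 (read(5)): returned 'JSUD1', offset=14
After 7 (read(1)): returned 'A', offset=15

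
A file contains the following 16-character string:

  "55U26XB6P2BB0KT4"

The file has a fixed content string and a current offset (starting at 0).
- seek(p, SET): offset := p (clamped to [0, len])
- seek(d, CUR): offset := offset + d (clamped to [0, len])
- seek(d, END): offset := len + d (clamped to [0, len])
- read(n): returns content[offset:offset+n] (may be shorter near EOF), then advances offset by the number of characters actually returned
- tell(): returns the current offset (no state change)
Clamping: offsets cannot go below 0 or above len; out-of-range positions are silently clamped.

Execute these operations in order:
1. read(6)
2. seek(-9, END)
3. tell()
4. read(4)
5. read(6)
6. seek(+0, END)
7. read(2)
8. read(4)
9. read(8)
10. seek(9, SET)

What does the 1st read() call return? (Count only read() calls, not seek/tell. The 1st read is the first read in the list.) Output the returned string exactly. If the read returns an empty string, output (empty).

Answer: 55U26X

Derivation:
After 1 (read(6)): returned '55U26X', offset=6
After 2 (seek(-9, END)): offset=7
After 3 (tell()): offset=7
After 4 (read(4)): returned '6P2B', offset=11
After 5 (read(6)): returned 'B0KT4', offset=16
After 6 (seek(+0, END)): offset=16
After 7 (read(2)): returned '', offset=16
After 8 (read(4)): returned '', offset=16
After 9 (read(8)): returned '', offset=16
After 10 (seek(9, SET)): offset=9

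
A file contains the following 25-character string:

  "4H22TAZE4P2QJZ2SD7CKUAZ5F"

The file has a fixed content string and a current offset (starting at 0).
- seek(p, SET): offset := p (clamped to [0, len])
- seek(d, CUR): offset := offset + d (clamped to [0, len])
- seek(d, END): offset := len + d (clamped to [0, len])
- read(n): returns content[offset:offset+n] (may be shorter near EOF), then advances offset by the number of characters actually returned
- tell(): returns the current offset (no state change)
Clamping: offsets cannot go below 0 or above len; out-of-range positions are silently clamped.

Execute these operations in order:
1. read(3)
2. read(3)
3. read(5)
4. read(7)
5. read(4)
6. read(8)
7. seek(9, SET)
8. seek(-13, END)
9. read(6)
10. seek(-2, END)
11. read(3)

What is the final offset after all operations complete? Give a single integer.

After 1 (read(3)): returned '4H2', offset=3
After 2 (read(3)): returned '2TA', offset=6
After 3 (read(5)): returned 'ZE4P2', offset=11
After 4 (read(7)): returned 'QJZ2SD7', offset=18
After 5 (read(4)): returned 'CKUA', offset=22
After 6 (read(8)): returned 'Z5F', offset=25
After 7 (seek(9, SET)): offset=9
After 8 (seek(-13, END)): offset=12
After 9 (read(6)): returned 'JZ2SD7', offset=18
After 10 (seek(-2, END)): offset=23
After 11 (read(3)): returned '5F', offset=25

Answer: 25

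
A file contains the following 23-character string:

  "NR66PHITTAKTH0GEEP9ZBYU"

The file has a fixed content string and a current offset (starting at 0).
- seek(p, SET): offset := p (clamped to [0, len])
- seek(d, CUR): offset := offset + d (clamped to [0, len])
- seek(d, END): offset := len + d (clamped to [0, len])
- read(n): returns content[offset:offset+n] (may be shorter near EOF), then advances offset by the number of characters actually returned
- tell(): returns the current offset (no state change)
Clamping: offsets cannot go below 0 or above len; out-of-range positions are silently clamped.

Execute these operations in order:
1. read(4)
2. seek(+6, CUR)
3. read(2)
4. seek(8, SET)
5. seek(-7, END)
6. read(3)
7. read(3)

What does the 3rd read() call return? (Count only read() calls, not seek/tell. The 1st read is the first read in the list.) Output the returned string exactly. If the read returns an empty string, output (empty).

Answer: EP9

Derivation:
After 1 (read(4)): returned 'NR66', offset=4
After 2 (seek(+6, CUR)): offset=10
After 3 (read(2)): returned 'KT', offset=12
After 4 (seek(8, SET)): offset=8
After 5 (seek(-7, END)): offset=16
After 6 (read(3)): returned 'EP9', offset=19
After 7 (read(3)): returned 'ZBY', offset=22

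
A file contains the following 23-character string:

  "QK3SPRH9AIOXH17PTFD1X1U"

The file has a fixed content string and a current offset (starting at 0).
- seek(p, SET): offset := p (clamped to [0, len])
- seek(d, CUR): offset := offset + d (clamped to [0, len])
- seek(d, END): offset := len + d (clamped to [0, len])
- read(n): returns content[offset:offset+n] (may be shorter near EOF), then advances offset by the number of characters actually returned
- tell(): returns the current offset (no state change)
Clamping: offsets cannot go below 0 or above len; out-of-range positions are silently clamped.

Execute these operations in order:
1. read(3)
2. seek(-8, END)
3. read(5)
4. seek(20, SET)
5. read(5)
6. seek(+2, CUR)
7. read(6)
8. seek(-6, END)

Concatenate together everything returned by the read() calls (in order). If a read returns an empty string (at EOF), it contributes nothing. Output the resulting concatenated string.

Answer: QK3PTFD1X1U

Derivation:
After 1 (read(3)): returned 'QK3', offset=3
After 2 (seek(-8, END)): offset=15
After 3 (read(5)): returned 'PTFD1', offset=20
After 4 (seek(20, SET)): offset=20
After 5 (read(5)): returned 'X1U', offset=23
After 6 (seek(+2, CUR)): offset=23
After 7 (read(6)): returned '', offset=23
After 8 (seek(-6, END)): offset=17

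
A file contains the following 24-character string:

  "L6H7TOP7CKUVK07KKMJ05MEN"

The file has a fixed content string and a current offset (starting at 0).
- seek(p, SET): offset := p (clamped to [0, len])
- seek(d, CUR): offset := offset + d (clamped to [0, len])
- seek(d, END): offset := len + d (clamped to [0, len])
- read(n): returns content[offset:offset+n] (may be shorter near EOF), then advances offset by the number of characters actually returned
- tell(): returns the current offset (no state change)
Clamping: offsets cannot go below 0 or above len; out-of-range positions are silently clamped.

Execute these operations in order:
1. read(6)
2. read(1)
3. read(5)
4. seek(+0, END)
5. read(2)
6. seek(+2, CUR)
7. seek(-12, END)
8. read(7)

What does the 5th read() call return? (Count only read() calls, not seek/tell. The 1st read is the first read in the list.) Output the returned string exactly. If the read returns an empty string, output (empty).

After 1 (read(6)): returned 'L6H7TO', offset=6
After 2 (read(1)): returned 'P', offset=7
After 3 (read(5)): returned '7CKUV', offset=12
After 4 (seek(+0, END)): offset=24
After 5 (read(2)): returned '', offset=24
After 6 (seek(+2, CUR)): offset=24
After 7 (seek(-12, END)): offset=12
After 8 (read(7)): returned 'K07KKMJ', offset=19

Answer: K07KKMJ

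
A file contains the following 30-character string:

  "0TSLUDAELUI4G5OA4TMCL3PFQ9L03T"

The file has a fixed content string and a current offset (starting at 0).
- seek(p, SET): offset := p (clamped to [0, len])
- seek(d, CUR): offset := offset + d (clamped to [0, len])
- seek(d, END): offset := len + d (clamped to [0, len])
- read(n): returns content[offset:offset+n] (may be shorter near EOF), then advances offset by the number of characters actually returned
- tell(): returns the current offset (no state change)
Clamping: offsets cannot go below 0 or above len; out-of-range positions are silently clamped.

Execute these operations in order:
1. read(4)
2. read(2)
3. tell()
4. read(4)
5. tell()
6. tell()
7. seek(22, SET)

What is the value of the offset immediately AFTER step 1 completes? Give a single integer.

After 1 (read(4)): returned '0TSL', offset=4

Answer: 4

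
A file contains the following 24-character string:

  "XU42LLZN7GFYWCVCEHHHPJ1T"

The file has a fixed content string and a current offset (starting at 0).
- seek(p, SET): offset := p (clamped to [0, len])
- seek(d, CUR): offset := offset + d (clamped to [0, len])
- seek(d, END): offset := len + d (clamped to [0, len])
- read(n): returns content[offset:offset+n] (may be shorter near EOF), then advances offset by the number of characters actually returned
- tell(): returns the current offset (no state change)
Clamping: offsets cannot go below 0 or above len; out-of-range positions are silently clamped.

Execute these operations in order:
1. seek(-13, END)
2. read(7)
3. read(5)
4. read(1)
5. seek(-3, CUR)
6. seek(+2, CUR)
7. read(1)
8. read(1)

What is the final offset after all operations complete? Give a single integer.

Answer: 24

Derivation:
After 1 (seek(-13, END)): offset=11
After 2 (read(7)): returned 'YWCVCEH', offset=18
After 3 (read(5)): returned 'HHPJ1', offset=23
After 4 (read(1)): returned 'T', offset=24
After 5 (seek(-3, CUR)): offset=21
After 6 (seek(+2, CUR)): offset=23
After 7 (read(1)): returned 'T', offset=24
After 8 (read(1)): returned '', offset=24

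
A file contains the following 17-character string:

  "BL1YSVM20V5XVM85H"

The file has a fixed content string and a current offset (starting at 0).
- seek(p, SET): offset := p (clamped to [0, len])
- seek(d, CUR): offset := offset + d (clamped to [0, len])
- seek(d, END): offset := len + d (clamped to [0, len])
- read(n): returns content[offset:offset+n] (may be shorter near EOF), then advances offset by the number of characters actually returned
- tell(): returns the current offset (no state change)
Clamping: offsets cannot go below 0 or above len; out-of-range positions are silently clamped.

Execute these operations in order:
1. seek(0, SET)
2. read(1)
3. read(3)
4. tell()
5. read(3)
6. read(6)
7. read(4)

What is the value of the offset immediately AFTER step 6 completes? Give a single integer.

Answer: 13

Derivation:
After 1 (seek(0, SET)): offset=0
After 2 (read(1)): returned 'B', offset=1
After 3 (read(3)): returned 'L1Y', offset=4
After 4 (tell()): offset=4
After 5 (read(3)): returned 'SVM', offset=7
After 6 (read(6)): returned '20V5XV', offset=13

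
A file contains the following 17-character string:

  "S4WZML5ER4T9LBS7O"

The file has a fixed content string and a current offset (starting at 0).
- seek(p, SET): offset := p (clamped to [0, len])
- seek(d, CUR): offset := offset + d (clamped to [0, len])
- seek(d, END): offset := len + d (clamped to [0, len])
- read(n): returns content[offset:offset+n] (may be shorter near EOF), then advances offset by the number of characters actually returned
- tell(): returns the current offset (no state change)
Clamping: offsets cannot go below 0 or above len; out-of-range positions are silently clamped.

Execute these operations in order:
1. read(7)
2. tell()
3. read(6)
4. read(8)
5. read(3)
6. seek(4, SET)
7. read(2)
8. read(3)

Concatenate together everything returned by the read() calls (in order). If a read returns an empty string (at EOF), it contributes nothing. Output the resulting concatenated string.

Answer: S4WZML5ER4T9LBS7OML5ER

Derivation:
After 1 (read(7)): returned 'S4WZML5', offset=7
After 2 (tell()): offset=7
After 3 (read(6)): returned 'ER4T9L', offset=13
After 4 (read(8)): returned 'BS7O', offset=17
After 5 (read(3)): returned '', offset=17
After 6 (seek(4, SET)): offset=4
After 7 (read(2)): returned 'ML', offset=6
After 8 (read(3)): returned '5ER', offset=9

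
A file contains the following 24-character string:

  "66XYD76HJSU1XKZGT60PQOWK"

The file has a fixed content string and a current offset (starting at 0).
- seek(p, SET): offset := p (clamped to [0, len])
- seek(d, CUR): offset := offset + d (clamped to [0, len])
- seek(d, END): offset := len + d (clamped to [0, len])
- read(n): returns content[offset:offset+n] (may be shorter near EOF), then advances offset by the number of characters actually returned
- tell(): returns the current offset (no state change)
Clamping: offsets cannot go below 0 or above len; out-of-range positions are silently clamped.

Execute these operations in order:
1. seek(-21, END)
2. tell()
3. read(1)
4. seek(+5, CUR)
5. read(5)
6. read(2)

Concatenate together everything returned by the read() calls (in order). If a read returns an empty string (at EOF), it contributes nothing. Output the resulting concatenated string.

After 1 (seek(-21, END)): offset=3
After 2 (tell()): offset=3
After 3 (read(1)): returned 'Y', offset=4
After 4 (seek(+5, CUR)): offset=9
After 5 (read(5)): returned 'SU1XK', offset=14
After 6 (read(2)): returned 'ZG', offset=16

Answer: YSU1XKZG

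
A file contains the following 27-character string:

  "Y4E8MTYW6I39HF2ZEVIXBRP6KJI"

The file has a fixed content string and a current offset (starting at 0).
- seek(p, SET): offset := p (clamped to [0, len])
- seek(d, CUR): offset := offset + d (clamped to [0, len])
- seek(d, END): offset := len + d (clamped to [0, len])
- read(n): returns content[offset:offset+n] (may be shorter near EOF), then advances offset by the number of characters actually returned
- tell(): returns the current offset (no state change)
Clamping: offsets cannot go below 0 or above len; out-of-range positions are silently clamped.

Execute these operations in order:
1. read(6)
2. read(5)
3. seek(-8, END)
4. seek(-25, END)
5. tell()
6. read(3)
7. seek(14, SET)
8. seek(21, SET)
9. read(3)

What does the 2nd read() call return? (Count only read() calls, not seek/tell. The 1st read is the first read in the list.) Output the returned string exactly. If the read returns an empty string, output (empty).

After 1 (read(6)): returned 'Y4E8MT', offset=6
After 2 (read(5)): returned 'YW6I3', offset=11
After 3 (seek(-8, END)): offset=19
After 4 (seek(-25, END)): offset=2
After 5 (tell()): offset=2
After 6 (read(3)): returned 'E8M', offset=5
After 7 (seek(14, SET)): offset=14
After 8 (seek(21, SET)): offset=21
After 9 (read(3)): returned 'RP6', offset=24

Answer: YW6I3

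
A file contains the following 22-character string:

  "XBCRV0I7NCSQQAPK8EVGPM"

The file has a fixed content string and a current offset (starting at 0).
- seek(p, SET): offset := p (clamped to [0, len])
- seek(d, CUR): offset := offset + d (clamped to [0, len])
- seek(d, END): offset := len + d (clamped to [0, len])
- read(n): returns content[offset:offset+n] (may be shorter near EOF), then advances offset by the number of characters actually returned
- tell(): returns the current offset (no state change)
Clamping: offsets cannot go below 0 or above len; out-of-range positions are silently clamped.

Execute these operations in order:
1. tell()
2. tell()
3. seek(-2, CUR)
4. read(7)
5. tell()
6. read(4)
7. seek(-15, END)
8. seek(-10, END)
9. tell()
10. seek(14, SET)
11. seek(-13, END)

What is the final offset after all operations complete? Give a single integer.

After 1 (tell()): offset=0
After 2 (tell()): offset=0
After 3 (seek(-2, CUR)): offset=0
After 4 (read(7)): returned 'XBCRV0I', offset=7
After 5 (tell()): offset=7
After 6 (read(4)): returned '7NCS', offset=11
After 7 (seek(-15, END)): offset=7
After 8 (seek(-10, END)): offset=12
After 9 (tell()): offset=12
After 10 (seek(14, SET)): offset=14
After 11 (seek(-13, END)): offset=9

Answer: 9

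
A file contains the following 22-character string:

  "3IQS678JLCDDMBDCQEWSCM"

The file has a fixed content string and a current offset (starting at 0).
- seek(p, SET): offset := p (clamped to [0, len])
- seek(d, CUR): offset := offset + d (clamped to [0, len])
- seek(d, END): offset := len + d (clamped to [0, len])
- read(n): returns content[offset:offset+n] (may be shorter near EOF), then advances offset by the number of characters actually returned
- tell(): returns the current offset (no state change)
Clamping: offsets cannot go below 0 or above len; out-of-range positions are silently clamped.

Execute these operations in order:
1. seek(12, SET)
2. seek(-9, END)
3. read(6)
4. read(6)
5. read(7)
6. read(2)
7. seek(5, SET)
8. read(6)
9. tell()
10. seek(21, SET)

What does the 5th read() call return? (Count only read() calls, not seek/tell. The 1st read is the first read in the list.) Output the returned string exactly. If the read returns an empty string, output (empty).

After 1 (seek(12, SET)): offset=12
After 2 (seek(-9, END)): offset=13
After 3 (read(6)): returned 'BDCQEW', offset=19
After 4 (read(6)): returned 'SCM', offset=22
After 5 (read(7)): returned '', offset=22
After 6 (read(2)): returned '', offset=22
After 7 (seek(5, SET)): offset=5
After 8 (read(6)): returned '78JLCD', offset=11
After 9 (tell()): offset=11
After 10 (seek(21, SET)): offset=21

Answer: 78JLCD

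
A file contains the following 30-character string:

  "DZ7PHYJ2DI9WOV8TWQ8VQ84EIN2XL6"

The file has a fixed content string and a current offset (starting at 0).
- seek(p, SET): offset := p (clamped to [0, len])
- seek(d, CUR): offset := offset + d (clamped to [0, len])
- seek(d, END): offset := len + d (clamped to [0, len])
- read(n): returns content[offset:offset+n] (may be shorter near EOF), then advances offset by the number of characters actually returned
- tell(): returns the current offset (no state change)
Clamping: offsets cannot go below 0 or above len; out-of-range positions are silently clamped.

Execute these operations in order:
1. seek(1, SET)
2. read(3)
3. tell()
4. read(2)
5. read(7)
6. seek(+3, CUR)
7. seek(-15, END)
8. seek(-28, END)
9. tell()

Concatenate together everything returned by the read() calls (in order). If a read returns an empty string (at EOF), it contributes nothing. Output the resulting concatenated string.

After 1 (seek(1, SET)): offset=1
After 2 (read(3)): returned 'Z7P', offset=4
After 3 (tell()): offset=4
After 4 (read(2)): returned 'HY', offset=6
After 5 (read(7)): returned 'J2DI9WO', offset=13
After 6 (seek(+3, CUR)): offset=16
After 7 (seek(-15, END)): offset=15
After 8 (seek(-28, END)): offset=2
After 9 (tell()): offset=2

Answer: Z7PHYJ2DI9WO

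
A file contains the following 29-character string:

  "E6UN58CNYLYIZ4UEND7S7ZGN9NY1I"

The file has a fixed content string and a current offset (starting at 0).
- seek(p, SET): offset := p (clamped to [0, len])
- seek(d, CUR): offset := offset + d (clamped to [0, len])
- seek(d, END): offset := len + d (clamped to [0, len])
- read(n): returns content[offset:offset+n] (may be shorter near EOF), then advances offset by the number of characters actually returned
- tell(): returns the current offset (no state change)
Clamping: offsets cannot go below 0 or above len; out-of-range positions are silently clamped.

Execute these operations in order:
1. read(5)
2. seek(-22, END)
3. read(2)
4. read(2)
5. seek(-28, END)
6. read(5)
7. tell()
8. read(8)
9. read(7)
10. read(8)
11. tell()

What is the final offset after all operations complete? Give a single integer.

After 1 (read(5)): returned 'E6UN5', offset=5
After 2 (seek(-22, END)): offset=7
After 3 (read(2)): returned 'NY', offset=9
After 4 (read(2)): returned 'LY', offset=11
After 5 (seek(-28, END)): offset=1
After 6 (read(5)): returned '6UN58', offset=6
After 7 (tell()): offset=6
After 8 (read(8)): returned 'CNYLYIZ4', offset=14
After 9 (read(7)): returned 'UEND7S7', offset=21
After 10 (read(8)): returned 'ZGN9NY1I', offset=29
After 11 (tell()): offset=29

Answer: 29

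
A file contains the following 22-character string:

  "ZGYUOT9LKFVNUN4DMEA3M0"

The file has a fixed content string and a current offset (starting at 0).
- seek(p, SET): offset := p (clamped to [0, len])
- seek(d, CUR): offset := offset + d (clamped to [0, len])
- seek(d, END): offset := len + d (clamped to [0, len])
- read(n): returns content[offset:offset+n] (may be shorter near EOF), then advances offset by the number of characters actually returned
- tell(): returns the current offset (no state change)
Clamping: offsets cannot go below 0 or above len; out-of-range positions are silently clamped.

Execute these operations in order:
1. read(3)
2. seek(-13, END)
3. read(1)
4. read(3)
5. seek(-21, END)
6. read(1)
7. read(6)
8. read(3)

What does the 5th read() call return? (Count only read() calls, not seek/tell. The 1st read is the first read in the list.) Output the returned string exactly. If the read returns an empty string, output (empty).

After 1 (read(3)): returned 'ZGY', offset=3
After 2 (seek(-13, END)): offset=9
After 3 (read(1)): returned 'F', offset=10
After 4 (read(3)): returned 'VNU', offset=13
After 5 (seek(-21, END)): offset=1
After 6 (read(1)): returned 'G', offset=2
After 7 (read(6)): returned 'YUOT9L', offset=8
After 8 (read(3)): returned 'KFV', offset=11

Answer: YUOT9L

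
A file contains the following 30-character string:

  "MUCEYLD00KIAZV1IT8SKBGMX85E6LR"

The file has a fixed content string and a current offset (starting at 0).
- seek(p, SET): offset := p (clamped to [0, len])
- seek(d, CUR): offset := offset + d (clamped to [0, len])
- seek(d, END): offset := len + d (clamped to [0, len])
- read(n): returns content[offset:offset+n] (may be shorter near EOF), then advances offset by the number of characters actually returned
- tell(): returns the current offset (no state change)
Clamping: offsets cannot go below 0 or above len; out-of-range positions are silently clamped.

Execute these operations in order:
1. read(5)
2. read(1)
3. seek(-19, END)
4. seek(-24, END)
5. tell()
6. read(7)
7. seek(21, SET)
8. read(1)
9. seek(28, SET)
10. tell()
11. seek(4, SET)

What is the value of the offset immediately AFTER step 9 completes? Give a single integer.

Answer: 28

Derivation:
After 1 (read(5)): returned 'MUCEY', offset=5
After 2 (read(1)): returned 'L', offset=6
After 3 (seek(-19, END)): offset=11
After 4 (seek(-24, END)): offset=6
After 5 (tell()): offset=6
After 6 (read(7)): returned 'D00KIAZ', offset=13
After 7 (seek(21, SET)): offset=21
After 8 (read(1)): returned 'G', offset=22
After 9 (seek(28, SET)): offset=28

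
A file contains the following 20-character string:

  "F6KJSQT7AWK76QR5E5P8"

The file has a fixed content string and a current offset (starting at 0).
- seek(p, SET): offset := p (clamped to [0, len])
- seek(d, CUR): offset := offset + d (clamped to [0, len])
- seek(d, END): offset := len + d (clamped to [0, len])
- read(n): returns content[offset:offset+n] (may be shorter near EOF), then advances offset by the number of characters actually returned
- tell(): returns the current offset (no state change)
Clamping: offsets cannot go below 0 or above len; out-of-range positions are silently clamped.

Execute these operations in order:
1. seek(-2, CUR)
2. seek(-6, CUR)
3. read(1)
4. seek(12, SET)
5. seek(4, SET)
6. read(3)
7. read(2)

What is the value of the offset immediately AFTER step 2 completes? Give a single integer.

After 1 (seek(-2, CUR)): offset=0
After 2 (seek(-6, CUR)): offset=0

Answer: 0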